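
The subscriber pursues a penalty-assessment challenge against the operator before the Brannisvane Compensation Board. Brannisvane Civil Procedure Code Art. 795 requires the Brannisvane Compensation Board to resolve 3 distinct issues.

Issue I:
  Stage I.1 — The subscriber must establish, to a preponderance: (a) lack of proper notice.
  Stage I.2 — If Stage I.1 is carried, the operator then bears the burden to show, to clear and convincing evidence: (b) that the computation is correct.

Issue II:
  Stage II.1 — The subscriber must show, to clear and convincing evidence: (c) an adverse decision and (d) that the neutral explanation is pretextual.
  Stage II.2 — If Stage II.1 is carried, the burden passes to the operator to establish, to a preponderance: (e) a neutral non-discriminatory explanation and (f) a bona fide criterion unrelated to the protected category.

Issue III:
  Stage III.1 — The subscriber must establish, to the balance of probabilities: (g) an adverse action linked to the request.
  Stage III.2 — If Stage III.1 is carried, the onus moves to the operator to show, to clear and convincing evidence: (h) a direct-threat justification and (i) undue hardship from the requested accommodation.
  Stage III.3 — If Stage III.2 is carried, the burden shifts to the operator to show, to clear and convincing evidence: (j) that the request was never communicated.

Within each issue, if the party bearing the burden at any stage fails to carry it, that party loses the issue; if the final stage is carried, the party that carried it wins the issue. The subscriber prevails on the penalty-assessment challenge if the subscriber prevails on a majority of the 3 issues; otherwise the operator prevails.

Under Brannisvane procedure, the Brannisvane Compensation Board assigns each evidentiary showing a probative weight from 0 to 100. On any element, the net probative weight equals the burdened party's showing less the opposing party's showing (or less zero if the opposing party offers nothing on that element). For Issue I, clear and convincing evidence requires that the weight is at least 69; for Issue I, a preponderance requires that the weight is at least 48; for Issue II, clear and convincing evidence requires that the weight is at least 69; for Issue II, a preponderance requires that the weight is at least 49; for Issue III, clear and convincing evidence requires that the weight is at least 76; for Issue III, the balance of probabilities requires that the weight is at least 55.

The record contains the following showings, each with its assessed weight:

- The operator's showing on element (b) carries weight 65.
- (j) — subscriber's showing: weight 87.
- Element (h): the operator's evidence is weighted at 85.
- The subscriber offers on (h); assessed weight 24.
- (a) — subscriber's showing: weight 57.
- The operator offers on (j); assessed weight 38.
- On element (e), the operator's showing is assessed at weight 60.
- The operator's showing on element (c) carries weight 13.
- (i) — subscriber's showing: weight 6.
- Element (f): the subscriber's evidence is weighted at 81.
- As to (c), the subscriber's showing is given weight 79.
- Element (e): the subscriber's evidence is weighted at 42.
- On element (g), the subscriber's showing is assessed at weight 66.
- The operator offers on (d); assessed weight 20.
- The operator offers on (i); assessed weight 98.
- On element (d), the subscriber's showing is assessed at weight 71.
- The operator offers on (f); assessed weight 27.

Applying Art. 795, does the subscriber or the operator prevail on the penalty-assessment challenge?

— Issue I —
Stage I.1 — burden on subscriber; standard: a preponderance (weight is at least 48).
    (a): 57 ≥ 48 [met]
  Stage I.1 is satisfied; the onus moves to the operator.
Stage I.2 — burden on operator; standard: clear and convincing evidence (weight is at least 69).
    (b): 65 < 69 [not met]
  Stage I.2 not carried; the operator fails its burden.
So the subscriber prevails on this issue.
— Issue II —
Stage II.1 (subscriber, clear and convincing evidence, weight is at least 69): (c) net 79−13=66 < 69 — fails; (d) net 71−20=51 < 69 — fails.
  The subscriber does not carry Stage II.1.
The operator prevails on this issue.
— Issue III —
Stage III.1 (subscriber, the balance of probabilities, weight is at least 55): (g) 66 ≥ 55 — meets.
  Stage III.1 is satisfied; the onus moves to the operator.
Stage III.2 (operator, clear and convincing evidence, weight is at least 76): (h) net 85−24=61 < 76 — fails; (i) net 98−6=92 ≥ 76 — meets.
  Not every element is met, so the operator fails to carry Stage III.2.
So the subscriber prevails on this issue.
Per-issue: Issue I → subscriber; Issue II → operator; Issue III → subscriber. The subscriber must prevail on a majority of issues; overall, the subscriber prevails.

subscriber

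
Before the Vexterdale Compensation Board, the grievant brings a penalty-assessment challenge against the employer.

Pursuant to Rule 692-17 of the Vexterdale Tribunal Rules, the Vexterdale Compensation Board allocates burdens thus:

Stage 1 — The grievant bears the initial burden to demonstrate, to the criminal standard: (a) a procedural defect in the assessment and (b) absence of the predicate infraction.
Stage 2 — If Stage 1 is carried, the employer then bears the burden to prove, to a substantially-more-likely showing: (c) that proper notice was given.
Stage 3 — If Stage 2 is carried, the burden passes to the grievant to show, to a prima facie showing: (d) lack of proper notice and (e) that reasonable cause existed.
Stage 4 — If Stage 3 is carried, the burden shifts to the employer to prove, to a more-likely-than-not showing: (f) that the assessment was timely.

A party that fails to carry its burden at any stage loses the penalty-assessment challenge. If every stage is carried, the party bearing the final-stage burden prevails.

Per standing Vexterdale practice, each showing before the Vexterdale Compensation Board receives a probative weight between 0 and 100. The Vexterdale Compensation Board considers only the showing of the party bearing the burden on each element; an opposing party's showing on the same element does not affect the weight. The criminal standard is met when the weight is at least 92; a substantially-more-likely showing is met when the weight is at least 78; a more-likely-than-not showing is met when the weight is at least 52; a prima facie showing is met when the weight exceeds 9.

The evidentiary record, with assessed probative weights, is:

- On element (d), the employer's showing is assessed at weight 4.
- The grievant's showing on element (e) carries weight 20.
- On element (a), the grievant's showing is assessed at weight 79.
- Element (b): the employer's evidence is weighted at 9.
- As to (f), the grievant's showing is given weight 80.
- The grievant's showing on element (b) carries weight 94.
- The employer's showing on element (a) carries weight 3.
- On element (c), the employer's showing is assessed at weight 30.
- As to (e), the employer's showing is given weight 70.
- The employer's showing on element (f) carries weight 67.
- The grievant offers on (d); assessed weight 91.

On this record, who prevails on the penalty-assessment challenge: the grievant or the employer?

employer

Stage 1 (grievant, the criminal standard, weight is at least 92): (a) 79 (employer's 3 disregarded) < 92 — fails; (b) 94 (employer's 9 disregarded) ≥ 92 — meets.
  Not every element is met, so the grievant fails to carry Stage 1.
The employer prevails.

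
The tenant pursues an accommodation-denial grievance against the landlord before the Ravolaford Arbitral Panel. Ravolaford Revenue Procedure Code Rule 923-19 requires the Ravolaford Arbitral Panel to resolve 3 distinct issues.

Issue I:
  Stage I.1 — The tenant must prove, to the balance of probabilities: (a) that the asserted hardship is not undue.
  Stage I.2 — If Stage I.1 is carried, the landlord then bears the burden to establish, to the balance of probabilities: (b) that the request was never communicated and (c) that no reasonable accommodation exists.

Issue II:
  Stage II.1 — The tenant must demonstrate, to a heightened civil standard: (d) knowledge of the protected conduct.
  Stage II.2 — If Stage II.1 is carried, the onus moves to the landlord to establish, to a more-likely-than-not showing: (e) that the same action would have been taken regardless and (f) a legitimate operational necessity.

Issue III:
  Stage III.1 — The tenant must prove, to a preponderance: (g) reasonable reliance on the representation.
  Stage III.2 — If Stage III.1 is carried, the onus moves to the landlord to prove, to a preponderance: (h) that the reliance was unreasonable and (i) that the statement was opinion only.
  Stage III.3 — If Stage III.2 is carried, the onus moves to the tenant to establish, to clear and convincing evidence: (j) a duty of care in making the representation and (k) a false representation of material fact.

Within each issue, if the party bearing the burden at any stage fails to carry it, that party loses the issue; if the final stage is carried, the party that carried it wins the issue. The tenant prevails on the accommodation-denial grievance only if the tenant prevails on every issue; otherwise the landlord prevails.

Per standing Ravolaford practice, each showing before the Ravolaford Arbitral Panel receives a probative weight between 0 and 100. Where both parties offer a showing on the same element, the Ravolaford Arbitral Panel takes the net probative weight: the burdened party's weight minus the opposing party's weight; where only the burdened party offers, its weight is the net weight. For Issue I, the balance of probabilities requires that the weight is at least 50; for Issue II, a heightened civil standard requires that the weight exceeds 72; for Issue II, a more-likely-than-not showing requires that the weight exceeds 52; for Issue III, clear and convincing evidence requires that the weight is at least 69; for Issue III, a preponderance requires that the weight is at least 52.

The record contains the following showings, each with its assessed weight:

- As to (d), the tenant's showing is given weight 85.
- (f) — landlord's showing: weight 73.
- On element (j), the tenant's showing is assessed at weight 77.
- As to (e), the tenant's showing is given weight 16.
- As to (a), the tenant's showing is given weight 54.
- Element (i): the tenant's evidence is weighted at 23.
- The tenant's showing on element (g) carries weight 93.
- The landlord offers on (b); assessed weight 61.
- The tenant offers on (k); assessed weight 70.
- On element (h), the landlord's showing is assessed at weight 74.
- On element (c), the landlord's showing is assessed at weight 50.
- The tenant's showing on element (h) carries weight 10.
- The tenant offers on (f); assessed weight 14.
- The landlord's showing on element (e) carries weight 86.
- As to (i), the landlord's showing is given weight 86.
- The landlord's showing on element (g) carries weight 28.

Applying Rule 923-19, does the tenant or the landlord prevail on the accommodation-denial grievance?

— Issue I —
Stage I.1 (tenant, the balance of probabilities, weight is at least 50): (a) 54 ≥ 50 — meets.
  Stage I.1 is satisfied; the onus moves to the landlord.
Stage I.2 (landlord, the balance of probabilities, weight is at least 50): (b) 61 ≥ 50 — meets; (c) 50 ≥ 50 — meets.
  The landlord carries the last stage.
Every stage carried; the landlord prevails on this issue.
— Issue II —
Stage II.1 (tenant, a heightened civil standard, weight exceeds 72): (d) 85 > 72 — meets.
  Stage II.1 is satisfied; the onus moves to the landlord.
Stage II.2 (landlord, a more-likely-than-not showing, weight exceeds 52): (e) net 86−16=70 > 52 — meets; (f) net 73−14=59 > 52 — meets.
  Stage II.2 carried; the final stage is satisfied.
All stages carried — the landlord prevails on this issue.
— Issue III —
At Stage III.1 the tenant must meet a preponderance (weight is at least 52): on (g) the weight is 93 less the opposing 28 gives net 65, ≥ 52, so (g) meets the standard.
  All elements met. The burden passes to the landlord.
At Stage III.2 the landlord must meet a preponderance (weight is at least 52): on (h) the weight is 74 less the opposing 10 gives net 64, which does reach 52, so (h) meets the standard; on (i) the weight is 86 less the opposing 23 gives net 63, ≥ 52, so (i) meets the standard.
  All elements met. The burden passes to the tenant.
At Stage III.3 the tenant must meet clear and convincing evidence (weight is at least 69): on (j) the weight is 77, which does reach 69, so (j) meets the standard; on (k) the weight is 70, which does reach 69, so (k) meets the standard.
  All elements met at the final stage.
Every stage carried; the tenant prevails on this issue.
Per-issue: Issue I → landlord; Issue II → landlord; Issue III → tenant. The tenant must prevail on every issue; overall, the landlord prevails.

landlord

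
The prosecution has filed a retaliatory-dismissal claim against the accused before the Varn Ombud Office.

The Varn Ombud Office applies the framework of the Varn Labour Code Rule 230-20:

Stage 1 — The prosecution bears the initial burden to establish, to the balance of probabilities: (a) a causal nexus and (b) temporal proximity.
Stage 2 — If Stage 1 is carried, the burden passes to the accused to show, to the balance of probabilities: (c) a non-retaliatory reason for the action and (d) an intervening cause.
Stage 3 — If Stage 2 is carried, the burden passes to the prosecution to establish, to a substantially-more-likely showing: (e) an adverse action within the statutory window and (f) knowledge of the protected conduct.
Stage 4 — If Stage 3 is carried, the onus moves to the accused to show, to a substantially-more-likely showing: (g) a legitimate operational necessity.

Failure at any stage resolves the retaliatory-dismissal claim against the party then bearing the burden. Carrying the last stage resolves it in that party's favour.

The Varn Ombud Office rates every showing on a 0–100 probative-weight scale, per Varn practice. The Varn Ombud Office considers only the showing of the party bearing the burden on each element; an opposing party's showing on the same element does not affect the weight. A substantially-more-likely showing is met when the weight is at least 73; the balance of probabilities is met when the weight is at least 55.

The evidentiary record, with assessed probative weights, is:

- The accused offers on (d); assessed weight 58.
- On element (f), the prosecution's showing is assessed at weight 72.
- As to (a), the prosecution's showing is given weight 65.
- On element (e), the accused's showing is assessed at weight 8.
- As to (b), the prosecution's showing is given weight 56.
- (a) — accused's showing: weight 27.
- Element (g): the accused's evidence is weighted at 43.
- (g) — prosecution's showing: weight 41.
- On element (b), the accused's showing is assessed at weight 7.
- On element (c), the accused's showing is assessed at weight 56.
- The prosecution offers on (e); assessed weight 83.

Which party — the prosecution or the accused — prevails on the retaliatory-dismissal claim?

Stage 1 (prosecution, the balance of probabilities, weight is at least 55): (a) 65 (accused's 27 disregarded) ≥ 55 — meets; (b) 56 (accused's 7 disregarded) ≥ 55 — meets.
  All elements met. The burden passes to the accused.
Stage 2 (accused, the balance of probabilities, weight is at least 55): (c) 56 ≥ 55 — meets; (d) 58 ≥ 55 — meets.
  All elements met. The burden passes to the prosecution.
Stage 3 (prosecution, a substantially-more-likely showing, weight is at least 73): (e) 83 (accused's 8 disregarded) ≥ 73 — meets; (f) 72 < 73 — fails.
  The prosecution does not carry Stage 3.
The accused prevails.

accused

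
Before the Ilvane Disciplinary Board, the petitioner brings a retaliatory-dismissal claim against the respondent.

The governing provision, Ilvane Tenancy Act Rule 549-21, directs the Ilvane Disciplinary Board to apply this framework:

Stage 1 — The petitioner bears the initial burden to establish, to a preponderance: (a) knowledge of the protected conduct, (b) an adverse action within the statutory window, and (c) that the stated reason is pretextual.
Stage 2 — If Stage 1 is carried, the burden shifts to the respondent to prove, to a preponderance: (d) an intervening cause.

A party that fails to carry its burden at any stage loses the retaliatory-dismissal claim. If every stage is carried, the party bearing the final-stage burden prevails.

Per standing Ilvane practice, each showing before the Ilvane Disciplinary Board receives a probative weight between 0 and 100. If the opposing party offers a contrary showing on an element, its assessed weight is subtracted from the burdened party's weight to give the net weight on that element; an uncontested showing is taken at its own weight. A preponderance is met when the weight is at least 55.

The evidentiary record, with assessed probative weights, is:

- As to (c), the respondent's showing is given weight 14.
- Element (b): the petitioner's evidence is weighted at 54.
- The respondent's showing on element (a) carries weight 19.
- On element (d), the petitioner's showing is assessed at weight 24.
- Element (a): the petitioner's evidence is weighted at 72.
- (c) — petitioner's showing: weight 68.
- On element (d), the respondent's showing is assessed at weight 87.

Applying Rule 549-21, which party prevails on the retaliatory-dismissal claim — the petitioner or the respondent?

respondent

Stage 1 (petitioner, a preponderance, weight is at least 55): (a) net 72−19=53 < 55 — fails; (b) 54 < 55 — fails; (c) net 68−14=54 < 55 — fails.
  Stage 1 not carried; the petitioner fails its burden.
So the respondent prevails.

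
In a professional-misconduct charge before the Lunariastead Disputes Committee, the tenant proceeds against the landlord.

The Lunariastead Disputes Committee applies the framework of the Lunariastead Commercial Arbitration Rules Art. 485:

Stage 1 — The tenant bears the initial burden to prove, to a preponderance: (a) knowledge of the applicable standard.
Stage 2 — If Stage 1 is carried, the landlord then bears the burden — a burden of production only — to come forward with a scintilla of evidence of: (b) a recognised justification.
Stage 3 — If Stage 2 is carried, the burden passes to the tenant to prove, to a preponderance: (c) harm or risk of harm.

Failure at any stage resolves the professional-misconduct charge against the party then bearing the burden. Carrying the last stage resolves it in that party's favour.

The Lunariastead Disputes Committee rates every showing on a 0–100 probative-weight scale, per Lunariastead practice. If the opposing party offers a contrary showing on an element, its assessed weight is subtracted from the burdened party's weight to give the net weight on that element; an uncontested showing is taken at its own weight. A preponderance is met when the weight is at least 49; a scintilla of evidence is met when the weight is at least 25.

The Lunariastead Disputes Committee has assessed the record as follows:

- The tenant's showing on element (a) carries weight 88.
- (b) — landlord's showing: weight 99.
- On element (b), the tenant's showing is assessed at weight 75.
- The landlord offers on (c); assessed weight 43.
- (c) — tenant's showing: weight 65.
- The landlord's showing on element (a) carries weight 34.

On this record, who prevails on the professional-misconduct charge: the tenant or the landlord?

Stage 1 (tenant, a preponderance, weight is at least 49): (a) net 88−34=54 ≥ 49 — meets.
  Stage 1 is satisfied; the onus moves to the landlord.
Stage 2 (landlord, a scintilla of evidence, weight is at least 25): (b) net 99−75=24 < 25 — fails.
  The landlord does not carry Stage 2.
The tenant prevails.

tenant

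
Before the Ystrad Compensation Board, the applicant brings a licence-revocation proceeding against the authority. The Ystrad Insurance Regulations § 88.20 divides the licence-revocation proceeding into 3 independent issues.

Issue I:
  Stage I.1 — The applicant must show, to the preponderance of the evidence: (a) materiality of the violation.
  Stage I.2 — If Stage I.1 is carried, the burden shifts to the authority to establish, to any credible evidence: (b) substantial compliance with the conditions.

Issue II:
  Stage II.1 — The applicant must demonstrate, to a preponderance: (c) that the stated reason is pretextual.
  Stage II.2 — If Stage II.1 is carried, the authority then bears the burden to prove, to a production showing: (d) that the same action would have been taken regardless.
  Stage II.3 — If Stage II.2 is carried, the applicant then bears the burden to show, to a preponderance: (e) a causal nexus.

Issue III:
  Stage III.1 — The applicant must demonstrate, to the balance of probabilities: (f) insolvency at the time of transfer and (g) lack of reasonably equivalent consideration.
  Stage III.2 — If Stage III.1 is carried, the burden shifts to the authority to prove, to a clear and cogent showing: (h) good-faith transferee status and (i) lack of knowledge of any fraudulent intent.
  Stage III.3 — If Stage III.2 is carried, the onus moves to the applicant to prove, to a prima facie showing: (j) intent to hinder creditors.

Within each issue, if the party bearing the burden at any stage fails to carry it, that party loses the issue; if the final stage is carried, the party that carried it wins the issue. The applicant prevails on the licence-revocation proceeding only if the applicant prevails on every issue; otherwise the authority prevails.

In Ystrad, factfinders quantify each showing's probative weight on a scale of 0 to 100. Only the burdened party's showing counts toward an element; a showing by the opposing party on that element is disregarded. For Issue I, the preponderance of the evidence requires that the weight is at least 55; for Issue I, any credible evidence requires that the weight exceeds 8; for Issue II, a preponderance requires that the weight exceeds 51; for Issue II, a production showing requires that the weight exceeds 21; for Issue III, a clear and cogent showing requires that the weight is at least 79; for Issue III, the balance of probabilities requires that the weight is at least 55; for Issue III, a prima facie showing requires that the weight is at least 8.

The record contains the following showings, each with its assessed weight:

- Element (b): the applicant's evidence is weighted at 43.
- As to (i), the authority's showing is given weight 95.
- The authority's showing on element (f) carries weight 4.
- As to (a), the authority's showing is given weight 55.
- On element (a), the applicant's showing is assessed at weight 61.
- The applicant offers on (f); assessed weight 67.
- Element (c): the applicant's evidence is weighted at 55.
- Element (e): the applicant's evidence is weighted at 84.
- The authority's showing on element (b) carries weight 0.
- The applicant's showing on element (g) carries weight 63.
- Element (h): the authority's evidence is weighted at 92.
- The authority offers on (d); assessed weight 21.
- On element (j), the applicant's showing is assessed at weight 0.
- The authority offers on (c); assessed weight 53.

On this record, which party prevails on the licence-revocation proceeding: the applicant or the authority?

— Issue I —
At Stage I.1 the applicant must meet the preponderance of the evidence (weight is at least 55): on (a) the weight is 61 (the authority's 55 is given no effect), which does reach 55, so (a) meets the standard.
  All elements met. The burden passes to the authority.
At Stage I.2 the authority must meet any credible evidence (weight exceeds 8): on (b) the weight is 0 (the applicant's 43 is given no effect), which does not exceed 8, so (b) does not meet the standard.
  Not every element is met, so the authority fails to carry Stage I.2.
The analysis ends at Stage I.2; the applicant prevails on this issue.
— Issue II —
Stage II.1 (applicant, a preponderance, weight exceeds 51): (c) 55 (authority's 53 disregarded) > 51 — meets.
  The applicant carries Stage II.1; the authority now bears the burden.
Stage II.2 (authority, a production showing, weight exceeds 21): (d) 21 ≤ 21 — fails.
  Stage II.2 not carried; the authority fails its burden.
The analysis ends at Stage II.2; the applicant prevails on this issue.
— Issue III —
At Stage III.1 the applicant must meet the balance of probabilities (weight is at least 55): on (f) the weight is 67 (the authority's 4 is given no effect), ≥ 55, so (f) meets the standard; on (g) the weight is 63, ≥ 55, so (g) meets the standard.
  The applicant carries Stage III.1; the authority now bears the burden.
At Stage III.2 the authority must meet a clear and cogent showing (weight is at least 79): on (h) the weight is 92, which does reach 79, so (h) meets the standard; on (i) the weight is 95, ≥ 79, so (i) meets the standard.
  Stage III.2 carried; the burden shifts to the applicant.
At Stage III.3 the applicant must meet a prima facie showing (weight is at least 8): on (j) the weight is 0, < 8, so (j) does not meet the standard.
  Not every element is met, so the applicant fails to carry Stage III.3.
The authority prevails on this issue.
Per-issue: Issue I → applicant; Issue II → applicant; Issue III → authority. The applicant must prevail on every issue; overall, the authority prevails.

authority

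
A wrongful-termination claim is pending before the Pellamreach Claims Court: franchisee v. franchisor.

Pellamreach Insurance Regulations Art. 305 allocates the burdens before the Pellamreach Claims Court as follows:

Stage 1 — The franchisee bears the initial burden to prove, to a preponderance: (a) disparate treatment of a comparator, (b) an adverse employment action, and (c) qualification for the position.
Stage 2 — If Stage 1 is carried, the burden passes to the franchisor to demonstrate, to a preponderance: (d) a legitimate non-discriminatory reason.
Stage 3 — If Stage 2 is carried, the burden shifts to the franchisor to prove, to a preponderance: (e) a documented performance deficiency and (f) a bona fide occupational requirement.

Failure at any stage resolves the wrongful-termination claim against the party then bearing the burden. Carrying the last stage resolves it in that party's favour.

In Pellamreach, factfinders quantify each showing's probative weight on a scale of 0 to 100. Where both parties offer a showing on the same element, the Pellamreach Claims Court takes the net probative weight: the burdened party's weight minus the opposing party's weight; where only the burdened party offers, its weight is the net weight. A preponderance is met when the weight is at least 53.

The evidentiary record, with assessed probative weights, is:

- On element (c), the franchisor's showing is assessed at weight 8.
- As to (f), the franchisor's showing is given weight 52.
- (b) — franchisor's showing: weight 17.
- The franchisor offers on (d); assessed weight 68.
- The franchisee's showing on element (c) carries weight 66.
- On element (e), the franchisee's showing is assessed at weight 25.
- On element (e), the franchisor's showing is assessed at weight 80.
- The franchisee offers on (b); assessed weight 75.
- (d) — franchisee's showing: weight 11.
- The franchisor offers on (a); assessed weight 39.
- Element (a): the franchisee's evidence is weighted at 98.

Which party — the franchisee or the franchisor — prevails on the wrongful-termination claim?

franchisee

Stage 1 (franchisee, a preponderance, weight is at least 53): (a) net 98−39=59 ≥ 53 — meets; (b) net 75−17=58 ≥ 53 — meets; (c) net 66−8=58 ≥ 53 — meets.
  Stage 1 carried; the burden shifts to the franchisor.
Stage 2 (franchisor, a preponderance, weight is at least 53): (d) net 68−11=57 ≥ 53 — meets.
  Stage 2 carried; the burden remains with the franchisor.
Stage 3 (franchisor, a preponderance, weight is at least 53): (e) net 80−25=55 ≥ 53 — meets; (f) 52 < 53 — fails.
  Stage 3 not carried; the franchisor fails its burden.
The franchisee prevails.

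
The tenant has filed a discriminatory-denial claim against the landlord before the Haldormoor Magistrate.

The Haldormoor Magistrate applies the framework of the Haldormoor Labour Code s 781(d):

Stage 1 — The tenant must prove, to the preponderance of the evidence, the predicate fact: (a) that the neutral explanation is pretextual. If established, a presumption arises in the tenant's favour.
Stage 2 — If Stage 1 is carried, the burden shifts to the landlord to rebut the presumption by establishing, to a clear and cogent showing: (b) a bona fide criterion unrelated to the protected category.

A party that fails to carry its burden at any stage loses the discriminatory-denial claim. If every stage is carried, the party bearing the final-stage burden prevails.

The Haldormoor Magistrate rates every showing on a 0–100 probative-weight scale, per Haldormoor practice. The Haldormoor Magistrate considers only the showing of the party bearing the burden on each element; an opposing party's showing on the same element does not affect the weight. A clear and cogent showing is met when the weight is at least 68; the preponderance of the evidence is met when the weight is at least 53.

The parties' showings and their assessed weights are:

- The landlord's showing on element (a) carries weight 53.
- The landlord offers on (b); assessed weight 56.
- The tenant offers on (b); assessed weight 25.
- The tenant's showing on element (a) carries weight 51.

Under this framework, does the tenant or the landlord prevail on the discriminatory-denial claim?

landlord

Stage 1 — burden on tenant; standard: the preponderance of the evidence (weight is at least 53).
    (a): 51 (landlord's 53 disregarded) < 53 [not met]
  The tenant does not carry Stage 1.
The analysis ends at Stage 1; the landlord prevails.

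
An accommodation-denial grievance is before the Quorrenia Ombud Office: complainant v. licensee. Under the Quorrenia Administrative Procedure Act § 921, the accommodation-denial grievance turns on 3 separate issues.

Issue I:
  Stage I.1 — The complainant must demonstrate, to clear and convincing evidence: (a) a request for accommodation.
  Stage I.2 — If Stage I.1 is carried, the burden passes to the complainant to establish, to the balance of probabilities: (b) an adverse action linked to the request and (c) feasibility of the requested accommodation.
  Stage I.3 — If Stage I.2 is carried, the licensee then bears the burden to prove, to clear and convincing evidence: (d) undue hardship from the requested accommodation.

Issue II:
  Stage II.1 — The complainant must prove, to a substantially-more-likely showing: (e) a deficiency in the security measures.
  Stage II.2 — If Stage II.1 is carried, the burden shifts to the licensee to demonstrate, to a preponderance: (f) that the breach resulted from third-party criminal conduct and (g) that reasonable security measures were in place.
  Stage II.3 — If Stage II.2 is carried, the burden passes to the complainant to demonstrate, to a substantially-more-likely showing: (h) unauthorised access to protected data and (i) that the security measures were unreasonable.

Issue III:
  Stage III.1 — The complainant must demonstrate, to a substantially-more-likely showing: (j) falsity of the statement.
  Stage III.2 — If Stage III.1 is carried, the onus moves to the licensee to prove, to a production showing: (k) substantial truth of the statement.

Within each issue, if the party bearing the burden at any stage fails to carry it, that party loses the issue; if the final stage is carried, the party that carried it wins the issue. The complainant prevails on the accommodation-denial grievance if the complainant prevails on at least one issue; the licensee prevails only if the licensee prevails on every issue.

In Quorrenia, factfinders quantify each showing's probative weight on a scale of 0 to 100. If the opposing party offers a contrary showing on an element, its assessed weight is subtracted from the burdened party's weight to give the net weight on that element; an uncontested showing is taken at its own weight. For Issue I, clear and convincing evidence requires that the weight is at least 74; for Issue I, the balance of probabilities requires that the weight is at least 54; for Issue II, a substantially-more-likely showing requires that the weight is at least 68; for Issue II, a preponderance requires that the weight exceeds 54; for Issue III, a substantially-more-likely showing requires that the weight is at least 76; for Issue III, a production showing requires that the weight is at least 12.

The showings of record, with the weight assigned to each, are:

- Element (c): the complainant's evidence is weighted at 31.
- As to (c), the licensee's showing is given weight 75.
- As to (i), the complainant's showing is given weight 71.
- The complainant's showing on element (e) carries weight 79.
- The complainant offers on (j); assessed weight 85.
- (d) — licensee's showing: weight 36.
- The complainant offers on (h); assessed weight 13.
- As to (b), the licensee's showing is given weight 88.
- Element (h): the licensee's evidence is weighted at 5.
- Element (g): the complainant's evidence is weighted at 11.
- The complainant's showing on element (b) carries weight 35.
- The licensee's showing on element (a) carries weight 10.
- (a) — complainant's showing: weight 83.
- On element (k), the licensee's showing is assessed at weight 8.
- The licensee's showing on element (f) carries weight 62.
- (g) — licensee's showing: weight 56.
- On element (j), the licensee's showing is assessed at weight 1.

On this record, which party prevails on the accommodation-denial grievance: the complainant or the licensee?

— Issue I —
Stage I.1 — burden on complainant; standard: clear and convincing evidence (weight is at least 74).
    (a): 83 − 10 = 73 < 74 [not met]
  Not every element is met, so the complainant fails to carry Stage I.1.
The analysis ends at Stage I.1; the licensee prevails on this issue.
— Issue II —
Stage II.1 — burden on complainant; standard: a substantially-more-likely showing (weight is at least 68).
    (e): 79 ≥ 68 [met]
  Stage II.1 is satisfied; the onus moves to the licensee.
Stage II.2 — burden on licensee; standard: a preponderance (weight exceeds 54).
    (f): 62 > 54 [met]
    (g): 56 − 11 = 45 ≤ 54 [not met]
  Stage II.2 not carried; the licensee fails its burden.
The complainant prevails on this issue.
— Issue III —
Stage III.1 — burden on complainant; standard: a substantially-more-likely showing (weight is at least 76).
    (j): 85 − 1 = 84 ≥ 76 [met]
  Stage III.1 is satisfied; the onus moves to the licensee.
Stage III.2 — burden on licensee; standard: a production showing (weight is at least 12).
    (k): 8 < 12 [not met]
  Not every element is met, so the licensee fails to carry Stage III.2.
The analysis ends at Stage III.2; the complainant prevails on this issue.
Per-issue: Issue I → licensee; Issue II → complainant; Issue III → complainant. The complainant must prevail on at least one issue; overall, the complainant prevails.

complainant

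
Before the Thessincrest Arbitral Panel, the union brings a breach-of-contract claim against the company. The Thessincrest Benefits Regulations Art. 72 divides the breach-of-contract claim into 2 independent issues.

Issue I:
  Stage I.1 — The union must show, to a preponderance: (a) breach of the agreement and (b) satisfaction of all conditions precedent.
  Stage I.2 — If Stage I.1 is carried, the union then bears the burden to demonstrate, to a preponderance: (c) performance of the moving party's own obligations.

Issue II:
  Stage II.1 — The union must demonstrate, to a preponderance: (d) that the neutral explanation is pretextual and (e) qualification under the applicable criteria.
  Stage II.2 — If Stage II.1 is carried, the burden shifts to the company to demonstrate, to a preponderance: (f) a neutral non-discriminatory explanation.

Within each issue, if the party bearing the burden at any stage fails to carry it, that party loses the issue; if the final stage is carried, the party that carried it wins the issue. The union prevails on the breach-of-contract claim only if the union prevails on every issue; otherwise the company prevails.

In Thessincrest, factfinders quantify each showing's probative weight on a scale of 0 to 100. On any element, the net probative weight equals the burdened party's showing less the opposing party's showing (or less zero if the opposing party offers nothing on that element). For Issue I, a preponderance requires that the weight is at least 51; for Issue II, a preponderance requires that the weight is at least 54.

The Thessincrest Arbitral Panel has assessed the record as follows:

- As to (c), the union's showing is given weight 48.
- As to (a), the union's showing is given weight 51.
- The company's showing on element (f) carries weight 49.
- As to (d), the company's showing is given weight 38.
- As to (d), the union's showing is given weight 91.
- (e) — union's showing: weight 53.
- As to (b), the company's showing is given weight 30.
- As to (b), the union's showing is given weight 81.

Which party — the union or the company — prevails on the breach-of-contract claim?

— Issue I —
At Stage I.1 the union must meet a preponderance (weight is at least 51): on (a) the weight is 51, which does reach 51, so (a) meets the standard; on (b) the weight is 81 less the opposing 30 gives net 51, ≥ 51, so (b) meets the standard.
  Stage I.1 carried; the burden remains with the union.
At Stage I.2 the union must meet a preponderance (weight is at least 51): on (c) the weight is 48, < 51, so (c) does not meet the standard.
  The union does not carry Stage I.2.
So the company prevails on this issue.
— Issue II —
At Stage II.1 the union must meet a preponderance (weight is at least 54): on (d) the weight is 91 less the opposing 38 gives net 53, which does not reach 54, so (d) does not meet the standard; on (e) the weight is 53, < 54, so (e) does not meet the standard.
  Not every element is met, so the union fails to carry Stage II.1.
The analysis ends at Stage II.1; the company prevails on this issue.
Per-issue: Issue I → company; Issue II → company. The union must prevail on every issue; overall, the company prevails.

company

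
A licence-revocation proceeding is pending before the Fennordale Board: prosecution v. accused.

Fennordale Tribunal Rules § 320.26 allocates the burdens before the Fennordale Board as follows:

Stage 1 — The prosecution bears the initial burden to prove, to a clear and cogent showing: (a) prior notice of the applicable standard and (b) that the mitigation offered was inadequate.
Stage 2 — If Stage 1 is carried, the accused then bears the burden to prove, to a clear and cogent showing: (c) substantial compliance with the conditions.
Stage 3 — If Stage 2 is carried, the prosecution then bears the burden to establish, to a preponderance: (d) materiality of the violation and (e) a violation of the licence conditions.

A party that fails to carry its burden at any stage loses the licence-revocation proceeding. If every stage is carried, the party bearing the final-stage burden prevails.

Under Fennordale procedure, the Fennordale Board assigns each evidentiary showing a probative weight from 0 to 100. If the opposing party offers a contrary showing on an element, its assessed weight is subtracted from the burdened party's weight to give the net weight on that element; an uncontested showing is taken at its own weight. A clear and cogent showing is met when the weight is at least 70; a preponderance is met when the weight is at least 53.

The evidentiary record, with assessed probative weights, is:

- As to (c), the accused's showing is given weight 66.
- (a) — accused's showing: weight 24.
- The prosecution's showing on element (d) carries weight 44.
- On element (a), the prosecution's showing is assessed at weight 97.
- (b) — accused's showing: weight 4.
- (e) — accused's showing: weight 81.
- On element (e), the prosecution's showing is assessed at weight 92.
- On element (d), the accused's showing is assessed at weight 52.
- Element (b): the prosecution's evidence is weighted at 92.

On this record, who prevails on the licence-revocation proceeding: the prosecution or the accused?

prosecution

Stage 1 (prosecution, a clear and cogent showing, weight is at least 70): (a) net 97−24=73 ≥ 70 — meets; (b) net 92−4=88 ≥ 70 — meets.
  The prosecution carries Stage 1; the accused now bears the burden.
Stage 2 (accused, a clear and cogent showing, weight is at least 70): (c) 66 < 70 — fails.
  Stage 2 not carried; the accused fails its burden.
The prosecution prevails.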